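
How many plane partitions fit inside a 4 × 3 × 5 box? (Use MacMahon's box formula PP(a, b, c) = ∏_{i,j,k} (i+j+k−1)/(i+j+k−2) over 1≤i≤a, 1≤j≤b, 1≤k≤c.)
PP(4, 3, 5) = 116424

Evaluate the triple product over i = 1..4, j = 1..3, k = 1..5. The factors are (2/1) · (3/2) · (4/3) · (5/4) · (6/5) · (3/2) · (4/3) · (5/4) · … (60 factors total). The numerators and denominators telescope so the product is an integer; carrying out the multiplication exactly gives PP(4, 3, 5) = 116424.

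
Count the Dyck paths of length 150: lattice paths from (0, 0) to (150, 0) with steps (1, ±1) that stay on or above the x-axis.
C_75 = 1221395654430378811828760722007962130791020

These Dyck paths are counted by the Catalan number C_n = (1/(n + 1)) · C(2n, n). For n = 75: C_75 = (1/76) · C(150, 75) = 92826069736708789698985814872605121940117520/76 = 1221395654430378811828760722007962130791020.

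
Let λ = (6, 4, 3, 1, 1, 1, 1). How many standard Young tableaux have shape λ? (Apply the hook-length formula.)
# SYT of shape (6, 4, 3, 1, 1, 1, 1) = 2431000

Hook-length formula: f^λ = n! / Π hook(c), product over all cells c of the Young diagram. For λ = (6, 4, 3, 1, 1, 1, 1), n = 17 boxes. Hook lengths by row (left-to-right, top-to-bottom): [12, 7, 6, 4, 2, 1]; [9, 4, 3, 1]; [7, 2, 1]; [4]; [3]; [2]; [1]. Product of hooks = 146313216. So f^λ = 17! / 146313216 = 355687428096000 / 146313216 = 2431000.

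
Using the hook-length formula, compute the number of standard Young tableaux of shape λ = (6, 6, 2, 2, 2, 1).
# SYT of shape (6, 6, 2, 2, 2, 1) = 14814072

Hook-length formula: f^λ = n! / Π hook(c), product over all cells c of the Young diagram. For λ = (6, 6, 2, 2, 2, 1), n = 19 boxes. Hook lengths by row (left-to-right, top-to-bottom): [11, 9, 5, 4, 3, 2]; [10, 8, 4, 3, 2, 1]; [5, 3]; [4, 2]; [3, 1]; [1]. Product of hooks = 8211456000. So f^λ = 19! / 8211456000 = 121645100408832000 / 8211456000 = 14814072.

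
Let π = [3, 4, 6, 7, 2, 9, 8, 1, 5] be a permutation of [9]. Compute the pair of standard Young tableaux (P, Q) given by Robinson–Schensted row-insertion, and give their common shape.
P = [1, 4, 5, 7, 8] / [2, 6] / [3, 9];  Q = [1, 2, 3, 4, 6] / [5, 7] / [8, 9];  common shape = (5, 2, 2)

Row-insert the values π_1, π_2, … into P one at a time, bumping the leftmost entry strictly greater than the inserted value down to the next row. The recording tableau Q records, in position (i, j), the step at which that cell was added to P.
  Insert 3 (step 1): P = [3];  Q = [1]
  Insert 4 (step 2): P = [3, 4];  Q = [1, 2]
  Insert 6 (step 3): P = [3, 4, 6];  Q = [1, 2, 3]
  Insert 7 (step 4): P = [3, 4, 6, 7];  Q = [1, 2, 3, 4]
  Insert 2 (step 5): P = [2, 4, 6, 7] / [3];  Q = [1, 2, 3, 4] / [5]
  Insert 9 (step 6): P = [2, 4, 6, 7, 9] / [3];  Q = [1, 2, 3, 4, 6] / [5]
  Insert 8 (step 7): P = [2, 4, 6, 7, 8] / [3, 9];  Q = [1, 2, 3, 4, 6] / [5, 7]
  Insert 1 (step 8): P = [1, 4, 6, 7, 8] / [2, 9] / [3];  Q = [1, 2, 3, 4, 6] / [5, 7] / [8]
  Insert 5 (step 9): P = [1, 4, 5, 7, 8] / [2, 6] / [3, 9];  Q = [1, 2, 3, 4, 6] / [5, 7] / [8, 9]
Final shape: (5, 2, 2).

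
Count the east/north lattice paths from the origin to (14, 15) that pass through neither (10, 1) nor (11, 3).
Number of paths = 77374495

Inclusion–exclusion. Total paths: C(29, 14) = 77558760. Through P₁: C(11, 10)·C(18, 4) = 33660. Through P₂: C(14, 11)·C(15, 3) = 165620. Since P₁ is strictly southwest of P₂, a monotone path through both must visit P₁ then P₂; paths through both = C(11, 10)·C(3, 1)·C(15, 3) = 15015. Avoid both = 77558760 − 33660 − 165620 + 15015 = 77374495.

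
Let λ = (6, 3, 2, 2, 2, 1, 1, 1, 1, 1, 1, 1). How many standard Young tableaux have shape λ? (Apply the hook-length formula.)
# SYT of shape (6, 3, 2, 2, 2, 1, 1, 1, 1, 1, 1, 1) = 125841408

Hook-length formula: f^λ = n! / Π hook(c), product over all cells c of the Young diagram. For λ = (6, 3, 2, 2, 2, 1, 1, 1, 1, 1, 1, 1), n = 22 boxes. Hook lengths by row (left-to-right, top-to-bottom): [17, 9, 5, 3, 2, 1]; [13, 5, 1]; [11, 3]; [10, 2]; [9, 1]; [7]; [6]; [5]; [4]; [3]; [2]; [1]. Product of hooks = 8931882960000. So f^λ = 22! / 8931882960000 = 1124000727777607680000 / 8931882960000 = 125841408.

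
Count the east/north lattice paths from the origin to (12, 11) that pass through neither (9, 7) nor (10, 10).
Number of paths = 534690

Inclusion–exclusion. Total paths: C(23, 12) = 1352078. Through P₁: C(16, 9)·C(7, 3) = 400400. Through P₂: C(20, 10)·C(3, 2) = 554268. Since P₁ is strictly southwest of P₂, a monotone path through both must visit P₁ then P₂; paths through both = C(16, 9)·C(4, 1)·C(3, 2) = 137280. Avoid both = 1352078 − 400400 − 554268 + 137280 = 534690.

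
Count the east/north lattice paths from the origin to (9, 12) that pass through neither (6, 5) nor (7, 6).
Number of paths = 216314

Inclusion–exclusion. Total paths: C(21, 9) = 293930. Through P₁: C(11, 6)·C(10, 3) = 55440. Through P₂: C(13, 7)·C(8, 2) = 48048. Since P₁ is strictly southwest of P₂, a monotone path through both must visit P₁ then P₂; paths through both = C(11, 6)·C(2, 1)·C(8, 2) = 25872. Avoid both = 293930 − 55440 − 48048 + 25872 = 216314.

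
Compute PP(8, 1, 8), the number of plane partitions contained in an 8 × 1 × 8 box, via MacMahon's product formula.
PP(8, 1, 8) = 12870

Evaluate the triple product over i = 1..8, j = 1..1, k = 1..8. The factors are (2/1) · (3/2) · (4/3) · (5/4) · (6/5) · (7/6) · (8/7) · (9/8) · … (64 factors total). The numerators and denominators telescope so the product is an integer; carrying out the multiplication exactly gives PP(8, 1, 8) = 12870.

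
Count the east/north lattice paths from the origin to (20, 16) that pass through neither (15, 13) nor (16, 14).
Number of paths = 4153035825

Inclusion–exclusion. Total paths: C(36, 20) = 7307872110. Through P₁: C(28, 15)·C(8, 5) = 2096760960. Through P₂: C(30, 16)·C(6, 4) = 2181340125. Since P₁ is strictly southwest of P₂, a monotone path through both must visit P₁ then P₂; paths through both = C(28, 15)·C(2, 1)·C(6, 4) = 1123264800. Avoid both = 7307872110 − 2096760960 − 2181340125 + 1123264800 = 4153035825.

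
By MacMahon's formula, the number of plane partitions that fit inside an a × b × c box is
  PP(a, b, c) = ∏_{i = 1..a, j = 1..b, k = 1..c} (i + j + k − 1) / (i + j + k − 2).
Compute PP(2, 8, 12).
PP(2, 8, 12) = 2848181700

Evaluate the triple product over i = 1..2, j = 1..8, k = 1..12. The factors are (2/1) · (3/2) · (4/3) · (5/4) · (6/5) · (7/6) · (8/7) · (9/8) · … (192 factors total). The numerators and denominators telescope so the product is an integer; carrying out the multiplication exactly gives PP(2, 8, 12) = 2848181700.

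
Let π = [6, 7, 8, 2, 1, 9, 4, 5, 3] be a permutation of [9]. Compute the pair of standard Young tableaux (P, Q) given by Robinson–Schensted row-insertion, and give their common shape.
P = [1, 3, 5, 9] / [2, 4, 8] / [6, 7];  Q = [1, 2, 3, 6] / [4, 7, 8] / [5, 9];  common shape = (4, 3, 2)

Row-insert the values π_1, π_2, … into P one at a time, bumping the leftmost entry strictly greater than the inserted value down to the next row. The recording tableau Q records, in position (i, j), the step at which that cell was added to P.
  Insert 6 (step 1): P = [6];  Q = [1]
  Insert 7 (step 2): P = [6, 7];  Q = [1, 2]
  Insert 8 (step 3): P = [6, 7, 8];  Q = [1, 2, 3]
  Insert 2 (step 4): P = [2, 7, 8] / [6];  Q = [1, 2, 3] / [4]
  Insert 1 (step 5): P = [1, 7, 8] / [2] / [6];  Q = [1, 2, 3] / [4] / [5]
  Insert 9 (step 6): P = [1, 7, 8, 9] / [2] / [6];  Q = [1, 2, 3, 6] / [4] / [5]
  Insert 4 (step 7): P = [1, 4, 8, 9] / [2, 7] / [6];  Q = [1, 2, 3, 6] / [4, 7] / [5]
  Insert 5 (step 8): P = [1, 4, 5, 9] / [2, 7, 8] / [6];  Q = [1, 2, 3, 6] / [4, 7, 8] / [5]
  Insert 3 (step 9): P = [1, 3, 5, 9] / [2, 4, 8] / [6, 7];  Q = [1, 2, 3, 6] / [4, 7, 8] / [5, 9]
Final shape: (4, 3, 2).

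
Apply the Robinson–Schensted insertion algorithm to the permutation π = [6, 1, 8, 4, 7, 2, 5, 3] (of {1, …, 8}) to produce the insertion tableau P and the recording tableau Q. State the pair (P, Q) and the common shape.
P = [1, 2, 3] / [4, 5] / [6, 7] / [8];  Q = [1, 3, 5] / [2, 4] / [6, 7] / [8];  common shape = (3, 2, 2, 1)

Row-insert the values π_1, π_2, … into P one at a time, bumping the leftmost entry strictly greater than the inserted value down to the next row. The recording tableau Q records, in position (i, j), the step at which that cell was added to P.
  Insert 6 (step 1): P = [6];  Q = [1]
  Insert 1 (step 2): P = [1] / [6];  Q = [1] / [2]
  Insert 8 (step 3): P = [1, 8] / [6];  Q = [1, 3] / [2]
  Insert 4 (step 4): P = [1, 4] / [6, 8];  Q = [1, 3] / [2, 4]
  Insert 7 (step 5): P = [1, 4, 7] / [6, 8];  Q = [1, 3, 5] / [2, 4]
  Insert 2 (step 6): P = [1, 2, 7] / [4, 8] / [6];  Q = [1, 3, 5] / [2, 4] / [6]
  Insert 5 (step 7): P = [1, 2, 5] / [4, 7] / [6, 8];  Q = [1, 3, 5] / [2, 4] / [6, 7]
  Insert 3 (step 8): P = [1, 2, 3] / [4, 5] / [6, 7] / [8];  Q = [1, 3, 5] / [2, 4] / [6, 7] / [8]
Final shape: (3, 2, 2, 1).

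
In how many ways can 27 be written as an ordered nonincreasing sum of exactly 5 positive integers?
p(27, 5 parts) = 255

Partitions of n into exactly k parts are in bijection with partitions of n − k into at most k parts (subtract 1 from each part). So p(27, exactly 5) = p(22, parts ≤ 5). Computing via the recurrence p(m, j) = p(m, j−1) + p(m−j, j) gives 255.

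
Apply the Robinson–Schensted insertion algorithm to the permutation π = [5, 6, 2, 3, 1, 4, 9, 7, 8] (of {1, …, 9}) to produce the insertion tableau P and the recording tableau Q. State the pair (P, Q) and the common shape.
P = [1, 3, 4, 7, 8] / [2, 6, 9] / [5];  Q = [1, 2, 6, 7, 9] / [3, 4, 8] / [5];  common shape = (5, 3, 1)

Row-insert the values π_1, π_2, … into P one at a time, bumping the leftmost entry strictly greater than the inserted value down to the next row. The recording tableau Q records, in position (i, j), the step at which that cell was added to P.
  Insert 5 (step 1): P = [5];  Q = [1]
  Insert 6 (step 2): P = [5, 6];  Q = [1, 2]
  Insert 2 (step 3): P = [2, 6] / [5];  Q = [1, 2] / [3]
  Insert 3 (step 4): P = [2, 3] / [5, 6];  Q = [1, 2] / [3, 4]
  Insert 1 (step 5): P = [1, 3] / [2, 6] / [5];  Q = [1, 2] / [3, 4] / [5]
  Insert 4 (step 6): P = [1, 3, 4] / [2, 6] / [5];  Q = [1, 2, 6] / [3, 4] / [5]
  Insert 9 (step 7): P = [1, 3, 4, 9] / [2, 6] / [5];  Q = [1, 2, 6, 7] / [3, 4] / [5]
  Insert 7 (step 8): P = [1, 3, 4, 7] / [2, 6, 9] / [5];  Q = [1, 2, 6, 7] / [3, 4, 8] / [5]
  Insert 8 (step 9): P = [1, 3, 4, 7, 8] / [2, 6, 9] / [5];  Q = [1, 2, 6, 7, 9] / [3, 4, 8] / [5]
Final shape: (5, 3, 1).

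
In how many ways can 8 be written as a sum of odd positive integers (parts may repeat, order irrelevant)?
p_odd(8) = 6

Partitions of 8 using only odd parts 1, 3, 5, …: 7+1, 5+3, 5+1+1+1, 3+3+1+1, 3+1+1+1+1+1, 1+1+1+1+1+1+1+1. There are 6. (Euler: this equals q(8), the number of distinct-part partitions.)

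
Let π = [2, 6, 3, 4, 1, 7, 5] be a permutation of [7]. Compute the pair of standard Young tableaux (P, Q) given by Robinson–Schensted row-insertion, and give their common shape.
P = [1, 3, 4, 5] / [2, 7] / [6];  Q = [1, 2, 4, 6] / [3, 7] / [5];  common shape = (4, 2, 1)

Row-insert the values π_1, π_2, … into P one at a time, bumping the leftmost entry strictly greater than the inserted value down to the next row. The recording tableau Q records, in position (i, j), the step at which that cell was added to P.
  Insert 2 (step 1): P = [2];  Q = [1]
  Insert 6 (step 2): P = [2, 6];  Q = [1, 2]
  Insert 3 (step 3): P = [2, 3] / [6];  Q = [1, 2] / [3]
  Insert 4 (step 4): P = [2, 3, 4] / [6];  Q = [1, 2, 4] / [3]
  Insert 1 (step 5): P = [1, 3, 4] / [2] / [6];  Q = [1, 2, 4] / [3] / [5]
  Insert 7 (step 6): P = [1, 3, 4, 7] / [2] / [6];  Q = [1, 2, 4, 6] / [3] / [5]
  Insert 5 (step 7): P = [1, 3, 4, 5] / [2, 7] / [6];  Q = [1, 2, 4, 6] / [3, 7] / [5]
Final shape: (4, 2, 1).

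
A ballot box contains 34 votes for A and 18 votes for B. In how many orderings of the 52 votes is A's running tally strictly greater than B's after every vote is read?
Strict-lead orderings = 13129839188200

Total orderings of the 52 votes with 34 for A: C(52, 34) = 42671977361650. By the Bertrand ballot formula (Cycle Lemma / reflection principle), the number of orderings in which A is strictly ahead of B throughout is (p − q)/(p + q) · C(p + q, p) = (34 − 18)/(34 + 18) · 42671977361650 = 13129839188200.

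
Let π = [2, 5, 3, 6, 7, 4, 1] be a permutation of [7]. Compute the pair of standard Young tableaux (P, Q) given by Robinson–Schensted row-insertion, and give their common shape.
P = [1, 3, 4, 7] / [2, 6] / [5];  Q = [1, 2, 4, 5] / [3, 6] / [7];  common shape = (4, 2, 1)

Row-insert the values π_1, π_2, … into P one at a time, bumping the leftmost entry strictly greater than the inserted value down to the next row. The recording tableau Q records, in position (i, j), the step at which that cell was added to P.
  Insert 2 (step 1): P = [2];  Q = [1]
  Insert 5 (step 2): P = [2, 5];  Q = [1, 2]
  Insert 3 (step 3): P = [2, 3] / [5];  Q = [1, 2] / [3]
  Insert 6 (step 4): P = [2, 3, 6] / [5];  Q = [1, 2, 4] / [3]
  Insert 7 (step 5): P = [2, 3, 6, 7] / [5];  Q = [1, 2, 4, 5] / [3]
  Insert 4 (step 6): P = [2, 3, 4, 7] / [5, 6];  Q = [1, 2, 4, 5] / [3, 6]
  Insert 1 (step 7): P = [1, 3, 4, 7] / [2, 6] / [5];  Q = [1, 2, 4, 5] / [3, 6] / [7]
Final shape: (4, 2, 1).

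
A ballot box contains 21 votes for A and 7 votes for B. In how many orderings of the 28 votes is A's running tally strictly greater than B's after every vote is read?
Strict-lead orderings = 592020

Total orderings of the 28 votes with 21 for A: C(28, 21) = 1184040. By the Bertrand ballot formula (Cycle Lemma / reflection principle), the number of orderings in which A is strictly ahead of B throughout is (p − q)/(p + q) · C(p + q, p) = (21 − 7)/(21 + 7) · 1184040 = 592020.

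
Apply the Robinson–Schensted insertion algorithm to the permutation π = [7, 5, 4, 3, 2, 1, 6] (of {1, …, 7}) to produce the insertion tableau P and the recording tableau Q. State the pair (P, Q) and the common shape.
P = [1, 6] / [2] / [3] / [4] / [5] / [7];  Q = [1, 7] / [2] / [3] / [4] / [5] / [6];  common shape = (2, 1, 1, 1, 1, 1)

Row-insert the values π_1, π_2, … into P one at a time, bumping the leftmost entry strictly greater than the inserted value down to the next row. The recording tableau Q records, in position (i, j), the step at which that cell was added to P.
  Insert 7 (step 1): P = [7];  Q = [1]
  Insert 5 (step 2): P = [5] / [7];  Q = [1] / [2]
  Insert 4 (step 3): P = [4] / [5] / [7];  Q = [1] / [2] / [3]
  Insert 3 (step 4): P = [3] / [4] / [5] / [7];  Q = [1] / [2] / [3] / [4]
  Insert 2 (step 5): P = [2] / [3] / [4] / [5] / [7];  Q = [1] / [2] / [3] / [4] / [5]
  Insert 1 (step 6): P = [1] / [2] / [3] / [4] / [5] / [7];  Q = [1] / [2] / [3] / [4] / [5] / [6]
  Insert 6 (step 7): P = [1, 6] / [2] / [3] / [4] / [5] / [7];  Q = [1, 7] / [2] / [3] / [4] / [5] / [6]
Final shape: (2, 1, 1, 1, 1, 1).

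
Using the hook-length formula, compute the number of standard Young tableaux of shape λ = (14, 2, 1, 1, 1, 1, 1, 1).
# SYT of shape (14, 2, 1, 1, 1, 1, 1, 1) = 1385670

Hook-length formula: f^λ = n! / Π hook(c), product over all cells c of the Young diagram. For λ = (14, 2, 1, 1, 1, 1, 1, 1), n = 22 boxes. Hook lengths by row (left-to-right, top-to-bottom): [21, 14, 12, 11, 10, 9, 8, 7, 6, 5, 4, 3, 2, 1]; [8, 1]; [6]; [5]; [4]; [3]; [2]; [1]. Product of hooks = 811160469504000. So f^λ = 22! / 811160469504000 = 1124000727777607680000 / 811160469504000 = 1385670.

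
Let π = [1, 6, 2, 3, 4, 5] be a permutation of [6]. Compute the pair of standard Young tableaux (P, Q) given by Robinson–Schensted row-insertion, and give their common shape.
P = [1, 2, 3, 4, 5] / [6];  Q = [1, 2, 4, 5, 6] / [3];  common shape = (5, 1)

Row-insert the values π_1, π_2, … into P one at a time, bumping the leftmost entry strictly greater than the inserted value down to the next row. The recording tableau Q records, in position (i, j), the step at which that cell was added to P.
  Insert 1 (step 1): P = [1];  Q = [1]
  Insert 6 (step 2): P = [1, 6];  Q = [1, 2]
  Insert 2 (step 3): P = [1, 2] / [6];  Q = [1, 2] / [3]
  Insert 3 (step 4): P = [1, 2, 3] / [6];  Q = [1, 2, 4] / [3]
  Insert 4 (step 5): P = [1, 2, 3, 4] / [6];  Q = [1, 2, 4, 5] / [3]
  Insert 5 (step 6): P = [1, 2, 3, 4, 5] / [6];  Q = [1, 2, 4, 5, 6] / [3]
Final shape: (5, 1).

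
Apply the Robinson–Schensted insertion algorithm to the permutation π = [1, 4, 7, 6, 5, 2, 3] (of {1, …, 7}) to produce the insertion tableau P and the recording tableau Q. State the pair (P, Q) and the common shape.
P = [1, 2, 3] / [4, 5] / [6] / [7];  Q = [1, 2, 3] / [4, 7] / [5] / [6];  common shape = (3, 2, 1, 1)

Row-insert the values π_1, π_2, … into P one at a time, bumping the leftmost entry strictly greater than the inserted value down to the next row. The recording tableau Q records, in position (i, j), the step at which that cell was added to P.
  Insert 1 (step 1): P = [1];  Q = [1]
  Insert 4 (step 2): P = [1, 4];  Q = [1, 2]
  Insert 7 (step 3): P = [1, 4, 7];  Q = [1, 2, 3]
  Insert 6 (step 4): P = [1, 4, 6] / [7];  Q = [1, 2, 3] / [4]
  Insert 5 (step 5): P = [1, 4, 5] / [6] / [7];  Q = [1, 2, 3] / [4] / [5]
  Insert 2 (step 6): P = [1, 2, 5] / [4] / [6] / [7];  Q = [1, 2, 3] / [4] / [5] / [6]
  Insert 3 (step 7): P = [1, 2, 3] / [4, 5] / [6] / [7];  Q = [1, 2, 3] / [4, 7] / [5] / [6]
Final shape: (3, 2, 1, 1).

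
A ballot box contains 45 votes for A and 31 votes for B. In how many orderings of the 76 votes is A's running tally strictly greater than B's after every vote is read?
Strict-lead orderings = 353106839637522634720

Total orderings of the 76 votes with 45 for A: C(76, 45) = 1916865700889408588480. By the Bertrand ballot formula (Cycle Lemma / reflection principle), the number of orderings in which A is strictly ahead of B throughout is (p − q)/(p + q) · C(p + q, p) = (45 − 31)/(45 + 31) · 1916865700889408588480 = 353106839637522634720.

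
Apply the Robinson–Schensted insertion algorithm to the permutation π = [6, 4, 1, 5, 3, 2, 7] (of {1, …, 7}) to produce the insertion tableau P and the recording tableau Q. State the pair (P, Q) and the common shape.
P = [1, 2, 7] / [3, 5] / [4] / [6];  Q = [1, 4, 7] / [2, 5] / [3] / [6];  common shape = (3, 2, 1, 1)

Row-insert the values π_1, π_2, … into P one at a time, bumping the leftmost entry strictly greater than the inserted value down to the next row. The recording tableau Q records, in position (i, j), the step at which that cell was added to P.
  Insert 6 (step 1): P = [6];  Q = [1]
  Insert 4 (step 2): P = [4] / [6];  Q = [1] / [2]
  Insert 1 (step 3): P = [1] / [4] / [6];  Q = [1] / [2] / [3]
  Insert 5 (step 4): P = [1, 5] / [4] / [6];  Q = [1, 4] / [2] / [3]
  Insert 3 (step 5): P = [1, 3] / [4, 5] / [6];  Q = [1, 4] / [2, 5] / [3]
  Insert 2 (step 6): P = [1, 2] / [3, 5] / [4] / [6];  Q = [1, 4] / [2, 5] / [3] / [6]
  Insert 7 (step 7): P = [1, 2, 7] / [3, 5] / [4] / [6];  Q = [1, 4, 7] / [2, 5] / [3] / [6]
Final shape: (3, 2, 1, 1).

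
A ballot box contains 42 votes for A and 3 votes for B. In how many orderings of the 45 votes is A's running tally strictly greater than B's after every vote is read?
Strict-lead orderings = 12298

Total orderings of the 45 votes with 42 for A: C(45, 42) = 14190. By the Bertrand ballot formula (Cycle Lemma / reflection principle), the number of orderings in which A is strictly ahead of B throughout is (p − q)/(p + q) · C(p + q, p) = (42 − 3)/(42 + 3) · 14190 = 12298.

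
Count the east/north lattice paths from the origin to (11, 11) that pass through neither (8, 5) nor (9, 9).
Number of paths = 344214

Inclusion–exclusion. Total paths: C(22, 11) = 705432. Through P₁: C(13, 8)·C(9, 3) = 108108. Through P₂: C(18, 9)·C(4, 2) = 291720. Since P₁ is strictly southwest of P₂, a monotone path through both must visit P₁ then P₂; paths through both = C(13, 8)·C(5, 1)·C(4, 2) = 38610. Avoid both = 705432 − 108108 − 291720 + 38610 = 344214.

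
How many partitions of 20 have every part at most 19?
p(20, parts ≤ 19) = 626

Use the recurrence p(n, m) = p(n, m−1) + p(n−m, m): either the largest part is < m (count p(n, m−1)) or the largest part is exactly m (remove one copy of m, count p(n−m, m)). With p(0, ·) = 1 this gives p(20, parts ≤ 19) = 626. (By conjugating Young diagrams, this also counts partitions of 20 into at most 19 parts.)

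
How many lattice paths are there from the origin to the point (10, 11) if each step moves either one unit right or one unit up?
Number of paths = 352716

A monotone lattice path from (0, 0) to (10, 11) consists of 10 east steps and 11 north steps in some order, so it is determined by which 10 of the 21 steps are east. The count is C(21, 10) = 352716.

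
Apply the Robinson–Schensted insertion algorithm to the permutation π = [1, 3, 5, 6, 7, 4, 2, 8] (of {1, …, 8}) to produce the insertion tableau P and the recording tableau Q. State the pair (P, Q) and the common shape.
P = [1, 2, 4, 6, 7, 8] / [3] / [5];  Q = [1, 2, 3, 4, 5, 8] / [6] / [7];  common shape = (6, 1, 1)

Row-insert the values π_1, π_2, … into P one at a time, bumping the leftmost entry strictly greater than the inserted value down to the next row. The recording tableau Q records, in position (i, j), the step at which that cell was added to P.
  Insert 1 (step 1): P = [1];  Q = [1]
  Insert 3 (step 2): P = [1, 3];  Q = [1, 2]
  Insert 5 (step 3): P = [1, 3, 5];  Q = [1, 2, 3]
  Insert 6 (step 4): P = [1, 3, 5, 6];  Q = [1, 2, 3, 4]
  Insert 7 (step 5): P = [1, 3, 5, 6, 7];  Q = [1, 2, 3, 4, 5]
  Insert 4 (step 6): P = [1, 3, 4, 6, 7] / [5];  Q = [1, 2, 3, 4, 5] / [6]
  Insert 2 (step 7): P = [1, 2, 4, 6, 7] / [3] / [5];  Q = [1, 2, 3, 4, 5] / [6] / [7]
  Insert 8 (step 8): P = [1, 2, 4, 6, 7, 8] / [3] / [5];  Q = [1, 2, 3, 4, 5, 8] / [6] / [7]
Final shape: (6, 1, 1).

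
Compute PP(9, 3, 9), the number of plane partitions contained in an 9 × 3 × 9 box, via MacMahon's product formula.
PP(9, 3, 9) = 1371597504992

Evaluate the triple product over i = 1..9, j = 1..3, k = 1..9. The factors are (2/1) · (3/2) · (4/3) · (5/4) · (6/5) · (7/6) · (8/7) · (9/8) · … (243 factors total). The numerators and denominators telescope so the product is an integer; carrying out the multiplication exactly gives PP(9, 3, 9) = 1371597504992.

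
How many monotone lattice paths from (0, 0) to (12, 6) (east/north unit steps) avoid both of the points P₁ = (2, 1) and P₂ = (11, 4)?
Number of paths = 7440

Inclusion–exclusion. Total paths: C(18, 12) = 18564. Through P₁: C(3, 2)·C(15, 10) = 9009. Through P₂: C(15, 11)·C(3, 1) = 4095. Since P₁ is strictly southwest of P₂, a monotone path through both must visit P₁ then P₂; paths through both = C(3, 2)·C(12, 9)·C(3, 1) = 1980. Avoid both = 18564 − 9009 − 4095 + 1980 = 7440.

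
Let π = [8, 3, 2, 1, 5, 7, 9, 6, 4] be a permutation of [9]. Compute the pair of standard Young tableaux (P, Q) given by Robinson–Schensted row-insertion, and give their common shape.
P = [1, 4, 6, 9] / [2, 5] / [3, 7] / [8];  Q = [1, 5, 6, 7] / [2, 8] / [3, 9] / [4];  common shape = (4, 2, 2, 1)

Row-insert the values π_1, π_2, … into P one at a time, bumping the leftmost entry strictly greater than the inserted value down to the next row. The recording tableau Q records, in position (i, j), the step at which that cell was added to P.
  Insert 8 (step 1): P = [8];  Q = [1]
  Insert 3 (step 2): P = [3] / [8];  Q = [1] / [2]
  Insert 2 (step 3): P = [2] / [3] / [8];  Q = [1] / [2] / [3]
  Insert 1 (step 4): P = [1] / [2] / [3] / [8];  Q = [1] / [2] / [3] / [4]
  Insert 5 (step 5): P = [1, 5] / [2] / [3] / [8];  Q = [1, 5] / [2] / [3] / [4]
  Insert 7 (step 6): P = [1, 5, 7] / [2] / [3] / [8];  Q = [1, 5, 6] / [2] / [3] / [4]
  Insert 9 (step 7): P = [1, 5, 7, 9] / [2] / [3] / [8];  Q = [1, 5, 6, 7] / [2] / [3] / [4]
  Insert 6 (step 8): P = [1, 5, 6, 9] / [2, 7] / [3] / [8];  Q = [1, 5, 6, 7] / [2, 8] / [3] / [4]
  Insert 4 (step 9): P = [1, 4, 6, 9] / [2, 5] / [3, 7] / [8];  Q = [1, 5, 6, 7] / [2, 8] / [3, 9] / [4]
Final shape: (4, 2, 2, 1).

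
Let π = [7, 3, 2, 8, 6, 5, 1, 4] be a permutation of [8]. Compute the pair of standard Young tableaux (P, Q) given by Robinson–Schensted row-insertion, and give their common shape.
P = [1, 4] / [2, 5] / [3, 6] / [7, 8];  Q = [1, 4] / [2, 5] / [3, 6] / [7, 8];  common shape = (2, 2, 2, 2)

Row-insert the values π_1, π_2, … into P one at a time, bumping the leftmost entry strictly greater than the inserted value down to the next row. The recording tableau Q records, in position (i, j), the step at which that cell was added to P.
  Insert 7 (step 1): P = [7];  Q = [1]
  Insert 3 (step 2): P = [3] / [7];  Q = [1] / [2]
  Insert 2 (step 3): P = [2] / [3] / [7];  Q = [1] / [2] / [3]
  Insert 8 (step 4): P = [2, 8] / [3] / [7];  Q = [1, 4] / [2] / [3]
  Insert 6 (step 5): P = [2, 6] / [3, 8] / [7];  Q = [1, 4] / [2, 5] / [3]
  Insert 5 (step 6): P = [2, 5] / [3, 6] / [7, 8];  Q = [1, 4] / [2, 5] / [3, 6]
  Insert 1 (step 7): P = [1, 5] / [2, 6] / [3, 8] / [7];  Q = [1, 4] / [2, 5] / [3, 6] / [7]
  Insert 4 (step 8): P = [1, 4] / [2, 5] / [3, 6] / [7, 8];  Q = [1, 4] / [2, 5] / [3, 6] / [7, 8]
Final shape: (2, 2, 2, 2).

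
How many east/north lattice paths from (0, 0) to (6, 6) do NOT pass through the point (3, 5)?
Number of paths = 700

Total paths from (0, 0) to (6, 6): C(12, 6) = 924. Paths through (3, 5): (paths (0, 0) → (3, 5)) × (paths (3, 5) → (6, 6)) = C(8, 3) · C(4, 3) = 56 · 4 = 224. Avoidance count = 924 − 224 = 700.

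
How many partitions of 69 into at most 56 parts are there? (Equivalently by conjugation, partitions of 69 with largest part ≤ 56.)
p(69, parts ≤ 56) = 3554073

Use the recurrence p(n, m) = p(n, m−1) + p(n−m, m): either the largest part is < m (count p(n, m−1)) or the largest part is exactly m (remove one copy of m, count p(n−m, m)). With p(0, ·) = 1 this gives p(69, parts ≤ 56) = 3554073. (By conjugating Young diagrams, this also counts partitions of 69 into at most 56 parts.)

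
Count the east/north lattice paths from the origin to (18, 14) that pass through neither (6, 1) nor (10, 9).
Number of paths = 320602469

Inclusion–exclusion. Total paths: C(32, 18) = 471435600. Through P₁: C(7, 6)·C(25, 12) = 36402100. Through P₂: C(19, 10)·C(13, 8) = 118890486. Since P₁ is strictly southwest of P₂, a monotone path through both must visit P₁ then P₂; paths through both = C(7, 6)·C(12, 4)·C(13, 8) = 4459455. Avoid both = 471435600 − 36402100 − 118890486 + 4459455 = 320602469.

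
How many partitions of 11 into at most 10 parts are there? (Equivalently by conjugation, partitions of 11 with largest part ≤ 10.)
p(11, parts ≤ 10) = 55

Partitions of 11 with all parts ≤ 10: 10+1, 9+2, 9+1+1, 8+3, 8+2+1, 8+1+1+1, 7+4, 7+3+1, 7+2+2, 7+2+1+1, 7+1+1+1+1, 6+5, 6+4+1, 6+3+2, 6+3+1+1, 6+2+2+1, 6+2+1+1+1, 6+1+1+1+1+1, 5+5+1, 5+4+2, 5+4+1+1, 5+3+3, 5+3+2+1, 5+3+1+1+1, 5+2+2+2, 5+2+2+1+1, 5+2+1+1+1+1, 5+1+1+1+1+1+1, 4+4+3, 4+4+2+1, … (55 total). Count = 55.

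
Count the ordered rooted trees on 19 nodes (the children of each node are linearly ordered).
C_18 = 477638700

These ordered rooted trees are counted by the Catalan number C_n = (1/(n + 1)) · C(2n, n). For n = 18: C_18 = (1/19) · C(36, 18) = 9075135300/19 = 477638700.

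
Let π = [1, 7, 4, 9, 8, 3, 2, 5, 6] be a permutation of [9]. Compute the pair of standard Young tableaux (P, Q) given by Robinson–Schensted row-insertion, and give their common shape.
P = [1, 2, 5, 6] / [3, 8] / [4, 9] / [7];  Q = [1, 2, 4, 9] / [3, 5] / [6, 8] / [7];  common shape = (4, 2, 2, 1)

Row-insert the values π_1, π_2, … into P one at a time, bumping the leftmost entry strictly greater than the inserted value down to the next row. The recording tableau Q records, in position (i, j), the step at which that cell was added to P.
  Insert 1 (step 1): P = [1];  Q = [1]
  Insert 7 (step 2): P = [1, 7];  Q = [1, 2]
  Insert 4 (step 3): P = [1, 4] / [7];  Q = [1, 2] / [3]
  Insert 9 (step 4): P = [1, 4, 9] / [7];  Q = [1, 2, 4] / [3]
  Insert 8 (step 5): P = [1, 4, 8] / [7, 9];  Q = [1, 2, 4] / [3, 5]
  Insert 3 (step 6): P = [1, 3, 8] / [4, 9] / [7];  Q = [1, 2, 4] / [3, 5] / [6]
  Insert 2 (step 7): P = [1, 2, 8] / [3, 9] / [4] / [7];  Q = [1, 2, 4] / [3, 5] / [6] / [7]
  Insert 5 (step 8): P = [1, 2, 5] / [3, 8] / [4, 9] / [7];  Q = [1, 2, 4] / [3, 5] / [6, 8] / [7]
  Insert 6 (step 9): P = [1, 2, 5, 6] / [3, 8] / [4, 9] / [7];  Q = [1, 2, 4, 9] / [3, 5] / [6, 8] / [7]
Final shape: (4, 2, 2, 1).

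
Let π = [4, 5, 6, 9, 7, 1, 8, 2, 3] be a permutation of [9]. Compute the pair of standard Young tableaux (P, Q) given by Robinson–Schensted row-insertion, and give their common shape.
P = [1, 2, 3, 7, 8] / [4, 5, 6] / [9];  Q = [1, 2, 3, 4, 7] / [5, 8, 9] / [6];  common shape = (5, 3, 1)

Row-insert the values π_1, π_2, … into P one at a time, bumping the leftmost entry strictly greater than the inserted value down to the next row. The recording tableau Q records, in position (i, j), the step at which that cell was added to P.
  Insert 4 (step 1): P = [4];  Q = [1]
  Insert 5 (step 2): P = [4, 5];  Q = [1, 2]
  Insert 6 (step 3): P = [4, 5, 6];  Q = [1, 2, 3]
  Insert 9 (step 4): P = [4, 5, 6, 9];  Q = [1, 2, 3, 4]
  Insert 7 (step 5): P = [4, 5, 6, 7] / [9];  Q = [1, 2, 3, 4] / [5]
  Insert 1 (step 6): P = [1, 5, 6, 7] / [4] / [9];  Q = [1, 2, 3, 4] / [5] / [6]
  Insert 8 (step 7): P = [1, 5, 6, 7, 8] / [4] / [9];  Q = [1, 2, 3, 4, 7] / [5] / [6]
  Insert 2 (step 8): P = [1, 2, 6, 7, 8] / [4, 5] / [9];  Q = [1, 2, 3, 4, 7] / [5, 8] / [6]
  Insert 3 (step 9): P = [1, 2, 3, 7, 8] / [4, 5, 6] / [9];  Q = [1, 2, 3, 4, 7] / [5, 8, 9] / [6]
Final shape: (5, 3, 1).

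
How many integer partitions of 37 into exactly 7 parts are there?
p(37, 7 parts) = 1824

Partitions of n into exactly k parts are in bijection with partitions of n − k into at most k parts (subtract 1 from each part). So p(37, exactly 7) = p(30, parts ≤ 7). Computing via the recurrence p(m, j) = p(m, j−1) + p(m−j, j) gives 1824.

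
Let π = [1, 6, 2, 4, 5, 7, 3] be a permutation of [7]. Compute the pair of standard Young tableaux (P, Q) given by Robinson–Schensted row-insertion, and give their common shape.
P = [1, 2, 3, 5, 7] / [4] / [6];  Q = [1, 2, 4, 5, 6] / [3] / [7];  common shape = (5, 1, 1)

Row-insert the values π_1, π_2, … into P one at a time, bumping the leftmost entry strictly greater than the inserted value down to the next row. The recording tableau Q records, in position (i, j), the step at which that cell was added to P.
  Insert 1 (step 1): P = [1];  Q = [1]
  Insert 6 (step 2): P = [1, 6];  Q = [1, 2]
  Insert 2 (step 3): P = [1, 2] / [6];  Q = [1, 2] / [3]
  Insert 4 (step 4): P = [1, 2, 4] / [6];  Q = [1, 2, 4] / [3]
  Insert 5 (step 5): P = [1, 2, 4, 5] / [6];  Q = [1, 2, 4, 5] / [3]
  Insert 7 (step 6): P = [1, 2, 4, 5, 7] / [6];  Q = [1, 2, 4, 5, 6] / [3]
  Insert 3 (step 7): P = [1, 2, 3, 5, 7] / [4] / [6];  Q = [1, 2, 4, 5, 6] / [3] / [7]
Final shape: (5, 1, 1).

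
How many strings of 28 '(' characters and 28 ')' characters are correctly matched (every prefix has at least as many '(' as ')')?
C_28 = 263747951750360

These balanced parentheses are counted by the Catalan number C_n = (1/(n + 1)) · C(2n, n). For n = 28: C_28 = (1/29) · C(56, 28) = 7648690600760440/29 = 263747951750360.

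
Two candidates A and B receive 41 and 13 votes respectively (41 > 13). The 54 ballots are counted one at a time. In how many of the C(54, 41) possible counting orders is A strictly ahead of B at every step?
Strict-lead orderings = 574609830760

Total orderings of the 54 votes with 41 for A: C(54, 41) = 1108176102180. By the Bertrand ballot formula (Cycle Lemma / reflection principle), the number of orderings in which A is strictly ahead of B throughout is (p − q)/(p + q) · C(p + q, p) = (41 − 13)/(41 + 13) · 1108176102180 = 574609830760.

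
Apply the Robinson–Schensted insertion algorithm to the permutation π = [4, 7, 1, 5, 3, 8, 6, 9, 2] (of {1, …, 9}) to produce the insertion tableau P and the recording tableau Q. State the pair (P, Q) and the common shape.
P = [1, 2, 6, 9] / [3, 5, 8] / [4] / [7];  Q = [1, 2, 6, 8] / [3, 4, 7] / [5] / [9];  common shape = (4, 3, 1, 1)

Row-insert the values π_1, π_2, … into P one at a time, bumping the leftmost entry strictly greater than the inserted value down to the next row. The recording tableau Q records, in position (i, j), the step at which that cell was added to P.
  Insert 4 (step 1): P = [4];  Q = [1]
  Insert 7 (step 2): P = [4, 7];  Q = [1, 2]
  Insert 1 (step 3): P = [1, 7] / [4];  Q = [1, 2] / [3]
  Insert 5 (step 4): P = [1, 5] / [4, 7];  Q = [1, 2] / [3, 4]
  Insert 3 (step 5): P = [1, 3] / [4, 5] / [7];  Q = [1, 2] / [3, 4] / [5]
  Insert 8 (step 6): P = [1, 3, 8] / [4, 5] / [7];  Q = [1, 2, 6] / [3, 4] / [5]
  Insert 6 (step 7): P = [1, 3, 6] / [4, 5, 8] / [7];  Q = [1, 2, 6] / [3, 4, 7] / [5]
  Insert 9 (step 8): P = [1, 3, 6, 9] / [4, 5, 8] / [7];  Q = [1, 2, 6, 8] / [3, 4, 7] / [5]
  Insert 2 (step 9): P = [1, 2, 6, 9] / [3, 5, 8] / [4] / [7];  Q = [1, 2, 6, 8] / [3, 4, 7] / [5] / [9]
Final shape: (4, 3, 1, 1).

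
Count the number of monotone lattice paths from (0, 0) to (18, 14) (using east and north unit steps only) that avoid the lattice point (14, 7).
Number of paths = 433063200

Total paths from (0, 0) to (18, 14): C(32, 18) = 471435600. Paths through (14, 7): (paths (0, 0) → (14, 7)) × (paths (14, 7) → (18, 14)) = C(21, 14) · C(11, 4) = 116280 · 330 = 38372400. Avoidance count = 471435600 − 38372400 = 433063200.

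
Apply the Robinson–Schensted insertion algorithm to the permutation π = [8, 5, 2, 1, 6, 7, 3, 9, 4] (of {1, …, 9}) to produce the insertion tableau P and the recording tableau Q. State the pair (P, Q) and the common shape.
P = [1, 3, 4, 9] / [2, 6, 7] / [5] / [8];  Q = [1, 5, 6, 8] / [2, 7, 9] / [3] / [4];  common shape = (4, 3, 1, 1)

Row-insert the values π_1, π_2, … into P one at a time, bumping the leftmost entry strictly greater than the inserted value down to the next row. The recording tableau Q records, in position (i, j), the step at which that cell was added to P.
  Insert 8 (step 1): P = [8];  Q = [1]
  Insert 5 (step 2): P = [5] / [8];  Q = [1] / [2]
  Insert 2 (step 3): P = [2] / [5] / [8];  Q = [1] / [2] / [3]
  Insert 1 (step 4): P = [1] / [2] / [5] / [8];  Q = [1] / [2] / [3] / [4]
  Insert 6 (step 5): P = [1, 6] / [2] / [5] / [8];  Q = [1, 5] / [2] / [3] / [4]
  Insert 7 (step 6): P = [1, 6, 7] / [2] / [5] / [8];  Q = [1, 5, 6] / [2] / [3] / [4]
  Insert 3 (step 7): P = [1, 3, 7] / [2, 6] / [5] / [8];  Q = [1, 5, 6] / [2, 7] / [3] / [4]
  Insert 9 (step 8): P = [1, 3, 7, 9] / [2, 6] / [5] / [8];  Q = [1, 5, 6, 8] / [2, 7] / [3] / [4]
  Insert 4 (step 9): P = [1, 3, 4, 9] / [2, 6, 7] / [5] / [8];  Q = [1, 5, 6, 8] / [2, 7, 9] / [3] / [4]
Final shape: (4, 3, 1, 1).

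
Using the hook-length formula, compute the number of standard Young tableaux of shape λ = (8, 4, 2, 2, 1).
# SYT of shape (8, 4, 2, 2, 1) = 1750320

Hook-length formula: f^λ = n! / Π hook(c), product over all cells c of the Young diagram. For λ = (8, 4, 2, 2, 1), n = 17 boxes. Hook lengths by row (left-to-right, top-to-bottom): [12, 10, 7, 6, 4, 3, 2, 1]; [7, 5, 2, 1]; [4, 2]; [3, 1]; [1]. Product of hooks = 203212800. So f^λ = 17! / 203212800 = 355687428096000 / 203212800 = 1750320.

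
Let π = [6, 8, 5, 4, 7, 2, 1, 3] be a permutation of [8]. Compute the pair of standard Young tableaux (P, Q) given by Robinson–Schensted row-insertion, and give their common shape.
P = [1, 3] / [2, 7] / [4, 8] / [5] / [6];  Q = [1, 2] / [3, 5] / [4, 8] / [6] / [7];  common shape = (2, 2, 2, 1, 1)

Row-insert the values π_1, π_2, … into P one at a time, bumping the leftmost entry strictly greater than the inserted value down to the next row. The recording tableau Q records, in position (i, j), the step at which that cell was added to P.
  Insert 6 (step 1): P = [6];  Q = [1]
  Insert 8 (step 2): P = [6, 8];  Q = [1, 2]
  Insert 5 (step 3): P = [5, 8] / [6];  Q = [1, 2] / [3]
  Insert 4 (step 4): P = [4, 8] / [5] / [6];  Q = [1, 2] / [3] / [4]
  Insert 7 (step 5): P = [4, 7] / [5, 8] / [6];  Q = [1, 2] / [3, 5] / [4]
  Insert 2 (step 6): P = [2, 7] / [4, 8] / [5] / [6];  Q = [1, 2] / [3, 5] / [4] / [6]
  Insert 1 (step 7): P = [1, 7] / [2, 8] / [4] / [5] / [6];  Q = [1, 2] / [3, 5] / [4] / [6] / [7]
  Insert 3 (step 8): P = [1, 3] / [2, 7] / [4, 8] / [5] / [6];  Q = [1, 2] / [3, 5] / [4, 8] / [6] / [7]
Final shape: (2, 2, 2, 1, 1).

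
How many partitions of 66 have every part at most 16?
p(66, parts ≤ 16) = 1327547

Use the recurrence p(n, m) = p(n, m−1) + p(n−m, m): either the largest part is < m (count p(n, m−1)) or the largest part is exactly m (remove one copy of m, count p(n−m, m)). With p(0, ·) = 1 this gives p(66, parts ≤ 16) = 1327547. (By conjugating Young diagrams, this also counts partitions of 66 into at most 16 parts.)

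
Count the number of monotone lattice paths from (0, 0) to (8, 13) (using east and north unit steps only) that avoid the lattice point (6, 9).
Number of paths = 128415

Total paths from (0, 0) to (8, 13): C(21, 8) = 203490. Paths through (6, 9): (paths (0, 0) → (6, 9)) × (paths (6, 9) → (8, 13)) = C(15, 6) · C(6, 2) = 5005 · 15 = 75075. Avoidance count = 203490 − 75075 = 128415.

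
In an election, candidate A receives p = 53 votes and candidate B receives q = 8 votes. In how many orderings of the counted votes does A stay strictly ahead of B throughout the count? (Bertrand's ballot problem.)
Strict-lead orderings = 2172413925

Total orderings of the 61 votes with 53 for A: C(61, 53) = 2944827765. By the Bertrand ballot formula (Cycle Lemma / reflection principle), the number of orderings in which A is strictly ahead of B throughout is (p − q)/(p + q) · C(p + q, p) = (53 − 8)/(53 + 8) · 2944827765 = 2172413925.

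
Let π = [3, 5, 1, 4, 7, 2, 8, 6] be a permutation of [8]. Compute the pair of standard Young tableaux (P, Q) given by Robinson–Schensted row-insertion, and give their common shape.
P = [1, 2, 6, 8] / [3, 4, 7] / [5];  Q = [1, 2, 5, 7] / [3, 4, 8] / [6];  common shape = (4, 3, 1)

Row-insert the values π_1, π_2, … into P one at a time, bumping the leftmost entry strictly greater than the inserted value down to the next row. The recording tableau Q records, in position (i, j), the step at which that cell was added to P.
  Insert 3 (step 1): P = [3];  Q = [1]
  Insert 5 (step 2): P = [3, 5];  Q = [1, 2]
  Insert 1 (step 3): P = [1, 5] / [3];  Q = [1, 2] / [3]
  Insert 4 (step 4): P = [1, 4] / [3, 5];  Q = [1, 2] / [3, 4]
  Insert 7 (step 5): P = [1, 4, 7] / [3, 5];  Q = [1, 2, 5] / [3, 4]
  Insert 2 (step 6): P = [1, 2, 7] / [3, 4] / [5];  Q = [1, 2, 5] / [3, 4] / [6]
  Insert 8 (step 7): P = [1, 2, 7, 8] / [3, 4] / [5];  Q = [1, 2, 5, 7] / [3, 4] / [6]
  Insert 6 (step 8): P = [1, 2, 6, 8] / [3, 4, 7] / [5];  Q = [1, 2, 5, 7] / [3, 4, 8] / [6]
Final shape: (4, 3, 1).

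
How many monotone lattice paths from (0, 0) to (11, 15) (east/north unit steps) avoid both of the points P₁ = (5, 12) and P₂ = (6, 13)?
Number of paths = 6896492

Inclusion–exclusion. Total paths: C(26, 11) = 7726160. Through P₁: C(17, 5)·C(9, 6) = 519792. Through P₂: C(19, 6)·C(7, 5) = 569772. Since P₁ is strictly southwest of P₂, a monotone path through both must visit P₁ then P₂; paths through both = C(17, 5)·C(2, 1)·C(7, 5) = 259896. Avoid both = 7726160 − 519792 − 569772 + 259896 = 6896492.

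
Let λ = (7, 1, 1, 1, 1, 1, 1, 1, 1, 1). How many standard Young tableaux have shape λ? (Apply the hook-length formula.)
# SYT of shape (7, 1, 1, 1, 1, 1, 1, 1, 1, 1) = 5005

Hook-length formula: f^λ = n! / Π hook(c), product over all cells c of the Young diagram. For λ = (7, 1, 1, 1, 1, 1, 1, 1, 1, 1), n = 16 boxes. Hook lengths by row (left-to-right, top-to-bottom): [16, 6, 5, 4, 3, 2, 1]; [9]; [8]; [7]; [6]; [5]; [4]; [3]; [2]; [1]. Product of hooks = 4180377600. So f^λ = 16! / 4180377600 = 20922789888000 / 4180377600 = 5005.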